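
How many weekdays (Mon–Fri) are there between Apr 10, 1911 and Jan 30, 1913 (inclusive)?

474 weekdays

Apr 10, 1911 is a Monday.
From Apr 10, 1911 to Jan 30, 1913 is 662 days inclusive.
662 = 7 × 94 + 4, so there are 94 full weeks plus 4 extra days.
Each full week contributes 5 weekdays (Mon–Fri): 94 × 5 = 470.
The 4 extra days are Monday, Tuesday, Wednesday, Thursday — 4 of them qualify.
Total: 470 + 4 = 474.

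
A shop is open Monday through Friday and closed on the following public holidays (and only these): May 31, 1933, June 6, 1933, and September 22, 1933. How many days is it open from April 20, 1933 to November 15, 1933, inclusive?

April 20, 1933 is a Thursday.
That's 210 days from start to end, counting both.
210 = 7 × 30, so the span is exactly 30 full weeks.
Each full week contributes 5 weekdays (Mon–Fri): 30 × 5 = 150.
Total: 150.
Holidays: May 31, 1933 (Wed); June 6, 1933 (Tue); September 22, 1933 (Fri).
All 3 holidays fall on weekdays, so subtract 3.
Business days: 150 − 3 = 147.

147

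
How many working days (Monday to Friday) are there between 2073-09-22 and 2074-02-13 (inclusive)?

103

2073-09-22 is a Friday.
The range spans 145 days (inclusive of both endpoints).
145 = 7 × 20 + 5, so there are 20 full weeks plus 5 extra days.
Each full week contributes 5 weekdays (Mon–Fri): 20 × 5 = 100.
The 5 extra days are Friday, Saturday, Sunday, Monday, Tuesday — 3 of them qualify.
Total: 100 + 3 = 103.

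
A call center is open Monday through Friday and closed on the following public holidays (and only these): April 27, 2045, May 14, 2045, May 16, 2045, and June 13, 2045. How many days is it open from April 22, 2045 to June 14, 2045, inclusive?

35

April 22, 2045 is a Saturday.
From April 22, 2045 to June 14, 2045 is 54 days inclusive.
54 = 7 × 7 + 5, so there are 7 full weeks plus 5 extra days.
Each full week contributes 5 weekdays (Mon–Fri): 7 × 5 = 35.
The 5 extra days are Saturday, Sunday, Monday, Tuesday, Wednesday — 3 of them qualify.
Total: 35 + 3 = 38.
Holidays: April 27, 2045 (Thu); May 14, 2045 (Sun); May 16, 2045 (Tue); June 13, 2045 (Tue).
3 of the 4 holidays fall on weekdays; the rest are weekends and were already excluded.
Business days: 38 − 3 = 35.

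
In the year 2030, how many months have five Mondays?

4

A month has five Mondays exactly when Monday falls within its first (length − 28) days.
Jan: 31 days, starts Tue → 5 of Tue, Wed, Thu
Feb: 28 days, starts Fri → 5 of (none)
Mar: 31 days, starts Fri → 5 of Fri, Sat, Sun
Apr: 30 days, starts Mon → 5 of Mon, Tue ✓
May: 31 days, starts Wed → 5 of Wed, Thu, Fri
Jun: 30 days, starts Sat → 5 of Sat, Sun
Jul: 31 days, starts Mon → 5 of Mon, Tue, Wed ✓
Aug: 31 days, starts Thu → 5 of Thu, Fri, Sat
Sep: 30 days, starts Sun → 5 of Sun, Mon ✓
Oct: 31 days, starts Tue → 5 of Tue, Wed, Thu
Nov: 30 days, starts Fri → 5 of Fri, Sat
Dec: 31 days, starts Sun → 5 of Sun, Mon, Tue ✓
Months with five Mondays: Apr, Jul, Sep, Dec.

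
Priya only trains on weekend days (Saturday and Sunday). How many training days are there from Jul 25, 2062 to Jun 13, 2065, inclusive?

301

Jul 25, 2062 is a Tuesday.
From Jul 25, 2062 to Jun 13, 2065 is 1055 days inclusive.
1055 = 7 × 150 + 5, so there are 150 full weeks plus 5 extra days.
Each full week contributes 2 weekend days (Sat, Sun): 150 × 2 = 300.
The 5 extra days are Tuesday, Wednesday, Thursday, Friday, Saturday — 1 of them qualifies.
Total: 300 + 1 = 301.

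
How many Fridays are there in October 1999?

5

October 1, 1999 is a Friday.
The range spans 31 days (inclusive of both endpoints).
31 = 7 × 4 + 3, so there are 4 full weeks plus 3 extra days.
Each full week contributes one Friday: 4 so far.
The 3 extra days are Friday, Saturday, Sunday — 1 of them qualifies.
Total: 4 + 1 = 5.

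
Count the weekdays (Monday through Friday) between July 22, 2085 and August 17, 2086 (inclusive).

280

July 22, 2085 is a Sunday.
That's 392 days from start to end, counting both.
392 = 7 × 56, so the span is exactly 56 full weeks.
Each full week contributes 5 weekdays (Mon–Fri): 56 × 5 = 280.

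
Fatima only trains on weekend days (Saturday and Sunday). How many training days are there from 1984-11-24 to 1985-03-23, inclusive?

35

1984-11-24 is a Saturday.
The range spans 120 days (inclusive of both endpoints).
120 = 7 × 17 + 1, so there are 17 full weeks plus 1 extra day.
Each full week contributes 2 weekend days (Sat, Sun): 17 × 2 = 34.
The 1 extra day is Sat — 1 of them qualifies.
Total: 34 + 1 = 35.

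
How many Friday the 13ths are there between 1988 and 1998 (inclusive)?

Friday-the-13ths by year:
1988: May
1989: Jan, Oct
1990: Apr, Jul
1991: Sep, Dec
1992: Mar, Nov
1993: Aug
1994: May
1995: Jan, Oct
1996: Sep, Dec
1997: Jun
1998: Feb, Mar, Nov

19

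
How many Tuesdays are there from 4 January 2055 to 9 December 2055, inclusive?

49

4 January 2055 is a Monday.
From 4 January 2055 to 9 December 2055 is 340 days inclusive.
340 = 7 × 48 + 4, so there are 48 full weeks plus 4 extra days.
Each full week contributes one Tuesday: 48 so far.
The 4 extra days are Monday, Tuesday, Wednesday, Thursday — 1 of them qualifies.
Total: 48 + 1 = 49.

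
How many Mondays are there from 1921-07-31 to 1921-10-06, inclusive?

10 Mondays

1921-07-31 is a Sunday.
The range spans 68 days (inclusive of both endpoints).
68 = 7 × 9 + 5, so there are 9 full weeks plus 5 extra days.
Each full week contributes one Monday: 9 so far.
The 5 extra days are Sun, Mon, Tue, Wed, Thu — 1 of them qualifies.
Total: 9 + 1 = 10.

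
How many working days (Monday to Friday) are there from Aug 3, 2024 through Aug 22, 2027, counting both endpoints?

Aug 3, 2024 is a Saturday.
From Aug 3, 2024 to Aug 22, 2027 is 1115 days inclusive.
1115 = 7 × 159 + 2, so there are 159 full weeks plus 2 extra days.
Each full week contributes 5 weekdays (Mon–Fri): 159 × 5 = 795.
The 2 extra days are Sat, Sun — none qualify.
Total: 795 + 0 = 795.

795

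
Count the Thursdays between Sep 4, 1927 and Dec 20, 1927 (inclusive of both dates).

15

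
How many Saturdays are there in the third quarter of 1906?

Jul 1, 1906 is a Sunday.
From Jul 1, 1906 to Sep 30, 1906 is 92 days inclusive.
92 = 7 × 13 + 1, so there are 13 full weeks plus 1 extra day.
Each full week contributes one Saturday: 13 so far.
The 1 extra day is Sun — none qualify.
Total: 13 + 0 = 13.

13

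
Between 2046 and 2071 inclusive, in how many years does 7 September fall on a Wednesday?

3

Day of week of September 7 in each year:
2046: Fri, 2047: Sat, 2048: Mon, 2049: Tue, 2050: Wed ✓, 2051: Thu, 2052: Sat, 2053: Sun, 2054: Mon, 2055: Tue, 2056: Thu, 2057: Fri, 2058: Sat, 2059: Sun, 2060: Tue, 2061: Wed ✓, 2062: Thu, 2063: Fri, 2064: Sun, 2065: Mon, 2066: Tue, 2067: Wed ✓, 2068: Fri, 2069: Sat, 2070: Sun, 2071: Mon
Wednesdays: 2050, 2061, 2067.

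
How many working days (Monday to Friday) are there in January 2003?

2003-01-01 is a Wednesday.
From 2003-01-01 to 2003-01-31 is 31 days inclusive.
31 = 7 × 4 + 3, so there are 4 full weeks plus 3 extra days.
Each full week contributes 5 weekdays (Mon–Fri): 4 × 5 = 20.
The 3 extra days are Wednesday, Thursday, Friday — 3 of them qualify.
Total: 20 + 3 = 23.

23 weekdays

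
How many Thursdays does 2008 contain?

52

Jan 1, 2008 is a Tuesday.
From Jan 1, 2008 to Dec 31, 2008 is 366 days inclusive.
366 = 7 × 52 + 2, so there are 52 full weeks plus 2 extra days.
Each full week contributes one Thursday: 52 so far.
The 2 extra days are Tue, Wed — none qualify.
Total: 52 + 0 = 52.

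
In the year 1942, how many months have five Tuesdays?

A month has five Tuesdays exactly when Tuesday falls within its first (length − 28) days.
Jan: 31 days, starts Thu → 5 of Thu, Fri, Sat
Feb: 28 days, starts Sun → 5 of (none)
Mar: 31 days, starts Sun → 5 of Sun, Mon, Tue ✓
Apr: 30 days, starts Wed → 5 of Wed, Thu
May: 31 days, starts Fri → 5 of Fri, Sat, Sun
Jun: 30 days, starts Mon → 5 of Mon, Tue ✓
Jul: 31 days, starts Wed → 5 of Wed, Thu, Fri
Aug: 31 days, starts Sat → 5 of Sat, Sun, Mon
Sep: 30 days, starts Tue → 5 of Tue, Wed ✓
Oct: 31 days, starts Thu → 5 of Thu, Fri, Sat
Nov: 30 days, starts Sun → 5 of Sun, Mon
Dec: 31 days, starts Tue → 5 of Tue, Wed, Thu ✓
Months with five Tuesdays: Mar, Jun, Sep, Dec.

4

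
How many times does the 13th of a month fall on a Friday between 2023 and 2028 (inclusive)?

Friday-the-13ths by year:
2023: Jan, Oct
2024: Sep, Dec
2025: Jun
2026: Feb, Mar, Nov
2027: Aug
2028: Oct

10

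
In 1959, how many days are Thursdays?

1959-01-01 is a Thursday.
The range spans 365 days (inclusive of both endpoints).
365 = 7 × 52 + 1, so there are 52 full weeks plus 1 extra day.
Each full week contributes one Thursday: 52 so far.
The 1 extra day is Thursday — 1 of them qualifies.
Total: 52 + 1 = 53.

53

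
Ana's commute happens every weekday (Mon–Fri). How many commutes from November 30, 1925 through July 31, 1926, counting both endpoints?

175

November 30, 1925 is a Monday.
The range spans 244 days (inclusive of both endpoints).
244 = 7 × 34 + 6, so there are 34 full weeks plus 6 extra days.
Each full week contributes 5 weekdays (Mon–Fri): 34 × 5 = 170.
The 6 extra days are Mon, Tue, Wed, Thu, Fri, Sat — 5 of them qualify.
Total: 170 + 5 = 175.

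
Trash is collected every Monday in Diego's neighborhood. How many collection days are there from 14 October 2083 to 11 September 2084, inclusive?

48

14 October 2083 is a Thursday.
That's 334 days from start to end, counting both.
334 = 7 × 47 + 5, so there are 47 full weeks plus 5 extra days.
Each full week contributes one Monday: 47 so far.
The 5 extra days are Thu, Fri, Sat, Sun, Mon — 1 of them qualifies.
Total: 47 + 1 = 48.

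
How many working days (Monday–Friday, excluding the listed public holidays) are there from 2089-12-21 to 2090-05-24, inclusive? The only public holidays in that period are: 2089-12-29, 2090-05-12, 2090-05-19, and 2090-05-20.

2089-12-21 is a Wednesday.
That's 155 days from start to end, counting both.
155 = 7 × 22 + 1, so there are 22 full weeks plus 1 extra day.
Each full week contributes 5 weekdays (Mon–Fri): 22 × 5 = 110.
The 1 extra day is Wed — 1 of them qualifies.
Total: 110 + 1 = 111.
Holidays: 2089-12-29 (Thu); 2090-05-12 (Fri); 2090-05-19 (Fri); 2090-05-20 (Sat).
3 of the 4 holidays fall on weekdays; the rest are weekends and were already excluded.
Business days: 111 − 3 = 108.

108 working days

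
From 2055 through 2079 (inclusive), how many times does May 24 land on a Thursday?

Day of week of May 24 in each year:
2055: Mon, 2056: Wed, 2057: Thu ✓, 2058: Fri, 2059: Sat, 2060: Mon, 2061: Tue, 2062: Wed, 2063: Thu ✓, 2064: Sat, 2065: Sun, 2066: Mon, 2067: Tue, 2068: Thu ✓, 2069: Fri, 2070: Sat, 2071: Sun, 2072: Tue, 2073: Wed, 2074: Thu ✓, 2075: Fri, 2076: Sun, 2077: Mon, 2078: Tue, 2079: Wed
Thursdays: 2057, 2063, 2068, 2074.

4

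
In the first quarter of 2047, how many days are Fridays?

1 January 2047 is a Tuesday.
The range spans 90 days (inclusive of both endpoints).
90 = 7 × 12 + 6, so there are 12 full weeks plus 6 extra days.
Each full week contributes one Friday: 12 so far.
The 6 extra days are Tue, Wed, Thu, Fri, Sat, Sun — 1 of them qualifies.
Total: 12 + 1 = 13.

13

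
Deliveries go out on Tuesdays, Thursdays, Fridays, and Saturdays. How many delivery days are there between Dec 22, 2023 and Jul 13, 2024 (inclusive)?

118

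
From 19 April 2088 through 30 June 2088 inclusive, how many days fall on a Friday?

19 April 2088 is a Monday.
From 19 April 2088 to 30 June 2088 is 73 days inclusive.
73 = 7 × 10 + 3, so there are 10 full weeks plus 3 extra days.
Each full week contributes one Friday: 10 so far.
The 3 extra days are Mon, Tue, Wed — none qualify.
Total: 10 + 0 = 10.

10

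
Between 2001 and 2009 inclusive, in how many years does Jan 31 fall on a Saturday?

2

Day of week of January 31 in each year:
2001: Wed, 2002: Thu, 2003: Fri, 2004: Sat ✓, 2005: Mon, 2006: Tue, 2007: Wed, 2008: Thu, 2009: Sat ✓
Saturdays: 2004, 2009.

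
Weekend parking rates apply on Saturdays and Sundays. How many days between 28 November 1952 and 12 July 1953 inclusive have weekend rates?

66

28 November 1952 is a Friday.
The range spans 227 days (inclusive of both endpoints).
227 = 7 × 32 + 3, so there are 32 full weeks plus 3 extra days.
Each full week contributes 2 weekend days (Sat, Sun): 32 × 2 = 64.
The 3 extra days are Friday, Saturday, Sunday — 2 of them qualify.
Total: 64 + 2 = 66.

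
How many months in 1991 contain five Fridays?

4

A month has five Fridays exactly when Friday falls within its first (length − 28) days.
Jan: 31 days, starts Tue → 5 of Tue, Wed, Thu
Feb: 28 days, starts Fri → 5 of (none)
Mar: 31 days, starts Fri → 5 of Fri, Sat, Sun ✓
Apr: 30 days, starts Mon → 5 of Mon, Tue
May: 31 days, starts Wed → 5 of Wed, Thu, Fri ✓
Jun: 30 days, starts Sat → 5 of Sat, Sun
Jul: 31 days, starts Mon → 5 of Mon, Tue, Wed
Aug: 31 days, starts Thu → 5 of Thu, Fri, Sat ✓
Sep: 30 days, starts Sun → 5 of Sun, Mon
Oct: 31 days, starts Tue → 5 of Tue, Wed, Thu
Nov: 30 days, starts Fri → 5 of Fri, Sat ✓
Dec: 31 days, starts Sun → 5 of Sun, Mon, Tue
Months with five Fridays: Mar, May, Aug, Nov.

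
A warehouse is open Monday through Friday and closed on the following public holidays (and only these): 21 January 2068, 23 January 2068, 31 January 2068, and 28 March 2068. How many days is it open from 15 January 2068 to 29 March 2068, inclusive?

51 business days

15 January 2068 is a Sunday.
From 15 January 2068 to 29 March 2068 is 75 days inclusive.
75 = 7 × 10 + 5, so there are 10 full weeks plus 5 extra days.
Each full week contributes 5 weekdays (Mon–Fri): 10 × 5 = 50.
The 5 extra days are Sunday, Monday, Tuesday, Wednesday, Thursday — 4 of them qualify.
Total: 50 + 4 = 54.
Holidays: 21 January 2068 (Sat); 23 January 2068 (Mon); 31 January 2068 (Tue); 28 March 2068 (Wed).
3 of the 4 holidays fall on weekdays; the rest are weekends and were already excluded.
Business days: 54 − 3 = 51.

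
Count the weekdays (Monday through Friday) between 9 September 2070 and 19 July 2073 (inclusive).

9 September 2070 is a Tuesday.
From 9 September 2070 to 19 July 2073 is 1045 days inclusive.
1045 = 7 × 149 + 2, so there are 149 full weeks plus 2 extra days.
Each full week contributes 5 weekdays (Mon–Fri): 149 × 5 = 745.
The 2 extra days are Tue, Wed — 2 of them qualify.
Total: 745 + 2 = 747.

747 weekdays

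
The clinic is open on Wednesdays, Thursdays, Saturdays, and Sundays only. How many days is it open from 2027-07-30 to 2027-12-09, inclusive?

76

2027-07-30 is a Friday.
That's 133 days from start to end, counting both.
133 = 7 × 19, so the span is exactly 19 full weeks.
Each full week contributes 4 days from the set (Wed, Thu, Sat, Sun): 19 × 4 = 76.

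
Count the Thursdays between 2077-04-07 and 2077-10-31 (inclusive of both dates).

30

2077-04-07 is a Wednesday.
The range spans 208 days (inclusive of both endpoints).
208 = 7 × 29 + 5, so there are 29 full weeks plus 5 extra days.
Each full week contributes one Thursday: 29 so far.
The 5 extra days are Wed, Thu, Fri, Sat, Sun — 1 of them qualifies.
Total: 29 + 1 = 30.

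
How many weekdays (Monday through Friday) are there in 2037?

261 weekdays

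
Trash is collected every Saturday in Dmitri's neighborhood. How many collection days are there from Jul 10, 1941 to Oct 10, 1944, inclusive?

Jul 10, 1941 is a Thursday.
That's 1189 days from start to end, counting both.
1189 = 7 × 169 + 6, so there are 169 full weeks plus 6 extra days.
Each full week contributes one Saturday: 169 so far.
The 6 extra days are Thu, Fri, Sat, Sun, Mon, Tue — 1 of them qualifies.
Total: 169 + 1 = 170.

170 Saturdays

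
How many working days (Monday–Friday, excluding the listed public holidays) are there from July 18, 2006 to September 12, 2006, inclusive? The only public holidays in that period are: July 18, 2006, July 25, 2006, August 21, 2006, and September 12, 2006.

July 18, 2006 is a Tuesday.
From July 18, 2006 to September 12, 2006 is 57 days inclusive.
57 = 7 × 8 + 1, so there are 8 full weeks plus 1 extra day.
Each full week contributes 5 weekdays (Mon–Fri): 8 × 5 = 40.
The 1 extra day is Tuesday — 1 of them qualifies.
Total: 40 + 1 = 41.
Holidays: July 18, 2006 (Tue); July 25, 2006 (Tue); August 21, 2006 (Mon); September 12, 2006 (Tue).
All 4 holidays fall on weekdays, so subtract 4.
Business days: 41 − 4 = 37.

37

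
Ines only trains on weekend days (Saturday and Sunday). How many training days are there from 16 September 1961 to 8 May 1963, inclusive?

16 September 1961 is a Saturday.
From 16 September 1961 to 8 May 1963 is 600 days inclusive.
600 = 7 × 85 + 5, so there are 85 full weeks plus 5 extra days.
Each full week contributes 2 weekend days (Sat, Sun): 85 × 2 = 170.
The 5 extra days are Saturday, Sunday, Monday, Tuesday, Wednesday — 2 of them qualify.
Total: 170 + 2 = 172.

172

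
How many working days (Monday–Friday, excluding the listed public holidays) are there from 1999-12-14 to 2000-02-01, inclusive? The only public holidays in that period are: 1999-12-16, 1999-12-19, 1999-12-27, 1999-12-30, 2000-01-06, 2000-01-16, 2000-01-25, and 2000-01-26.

1999-12-14 is a Tuesday.
From 1999-12-14 to 2000-02-01 is 50 days inclusive.
50 = 7 × 7 + 1, so there are 7 full weeks plus 1 extra day.
Each full week contributes 5 weekdays (Mon–Fri): 7 × 5 = 35.
The 1 extra day is Tuesday — 1 of them qualifies.
Total: 35 + 1 = 36.
Holidays: 1999-12-16 (Thu); 1999-12-19 (Sun); 1999-12-27 (Mon); 1999-12-30 (Thu); 2000-01-06 (Thu); 2000-01-16 (Sun); 2000-01-25 (Tue); 2000-01-26 (Wed).
6 of the 8 holidays fall on weekdays; the rest are weekends and were already excluded.
Business days: 36 − 6 = 30.

30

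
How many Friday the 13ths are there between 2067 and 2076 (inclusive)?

Friday-the-13ths by year:
2067: May
2068: Jan, Apr, Jul
2069: Sep, Dec
2070: Jun
2071: Feb, Mar, Nov
2072: May
2073: Jan, Oct
2074: Apr, Jul
2075: Sep, Dec
2076: Mar, Nov

19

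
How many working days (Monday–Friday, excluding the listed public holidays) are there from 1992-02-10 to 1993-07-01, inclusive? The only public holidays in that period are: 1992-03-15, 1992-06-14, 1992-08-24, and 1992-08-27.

1992-02-10 is a Monday.
That's 508 days from start to end, counting both.
508 = 7 × 72 + 4, so there are 72 full weeks plus 4 extra days.
Each full week contributes 5 weekdays (Mon–Fri): 72 × 5 = 360.
The 4 extra days are Monday, Tuesday, Wednesday, Thursday — 4 of them qualify.
Total: 360 + 4 = 364.
Holidays: 1992-03-15 (Sun); 1992-06-14 (Sun); 1992-08-24 (Mon); 1992-08-27 (Thu).
2 of the 4 holidays fall on weekdays; the rest are weekends and were already excluded.
Business days: 364 − 2 = 362.

362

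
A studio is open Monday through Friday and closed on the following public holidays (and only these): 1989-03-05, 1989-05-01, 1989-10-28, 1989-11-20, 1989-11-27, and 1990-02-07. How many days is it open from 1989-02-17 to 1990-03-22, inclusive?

1989-02-17 is a Friday.
The range spans 399 days (inclusive of both endpoints).
399 = 7 × 57, so the span is exactly 57 full weeks.
Each full week contributes 5 weekdays (Mon–Fri): 57 × 5 = 285.
Total: 285.
Holidays: 1989-03-05 (Sun); 1989-05-01 (Mon); 1989-10-28 (Sat); 1989-11-20 (Mon); 1989-11-27 (Mon); 1990-02-07 (Wed).
4 of the 6 holidays fall on weekdays; the rest are weekends and were already excluded.
Business days: 285 − 4 = 281.

281 working days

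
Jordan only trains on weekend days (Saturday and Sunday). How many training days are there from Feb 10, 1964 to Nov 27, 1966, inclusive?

292

Feb 10, 1964 is a Monday.
The range spans 1022 days (inclusive of both endpoints).
1022 = 7 × 146, so the span is exactly 146 full weeks.
Each full week contributes 2 weekend days (Sat, Sun): 146 × 2 = 292.
Total: 292.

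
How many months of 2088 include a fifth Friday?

5

A month has five Fridays exactly when Friday falls within its first (length − 28) days.
Jan: 31 days, starts Thu → 5 of Thu, Fri, Sat ✓
Feb: 29 days, starts Sun → 5 of Sun
Mar: 31 days, starts Mon → 5 of Mon, Tue, Wed
Apr: 30 days, starts Thu → 5 of Thu, Fri ✓
May: 31 days, starts Sat → 5 of Sat, Sun, Mon
Jun: 30 days, starts Tue → 5 of Tue, Wed
Jul: 31 days, starts Thu → 5 of Thu, Fri, Sat ✓
Aug: 31 days, starts Sun → 5 of Sun, Mon, Tue
Sep: 30 days, starts Wed → 5 of Wed, Thu
Oct: 31 days, starts Fri → 5 of Fri, Sat, Sun ✓
Nov: 30 days, starts Mon → 5 of Mon, Tue
Dec: 31 days, starts Wed → 5 of Wed, Thu, Fri ✓
Months with five Fridays: Jan, Apr, Jul, Oct, Dec.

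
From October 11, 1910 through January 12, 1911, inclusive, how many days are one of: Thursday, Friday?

27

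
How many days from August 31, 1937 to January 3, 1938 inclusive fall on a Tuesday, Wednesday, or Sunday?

54

August 31, 1937 is a Tuesday.
From August 31, 1937 to January 3, 1938 is 126 days inclusive.
126 = 7 × 18, so the span is exactly 18 full weeks.
Each full week contributes 3 days from the set (Tue, Wed, Sun): 18 × 3 = 54.
Total: 54.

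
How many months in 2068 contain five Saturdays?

A month has five Saturdays exactly when Saturday falls within its first (length − 28) days.
Jan: 31 days, starts Sun → 5 of Sun, Mon, Tue
Feb: 29 days, starts Wed → 5 of Wed
Mar: 31 days, starts Thu → 5 of Thu, Fri, Sat ✓
Apr: 30 days, starts Sun → 5 of Sun, Mon
May: 31 days, starts Tue → 5 of Tue, Wed, Thu
Jun: 30 days, starts Fri → 5 of Fri, Sat ✓
Jul: 31 days, starts Sun → 5 of Sun, Mon, Tue
Aug: 31 days, starts Wed → 5 of Wed, Thu, Fri
Sep: 30 days, starts Sat → 5 of Sat, Sun ✓
Oct: 31 days, starts Mon → 5 of Mon, Tue, Wed
Nov: 30 days, starts Thu → 5 of Thu, Fri
Dec: 31 days, starts Sat → 5 of Sat, Sun, Mon ✓
Months with five Saturdays: Mar, Jun, Sep, Dec.

4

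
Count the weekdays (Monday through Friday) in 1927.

January 1, 1927 is a Saturday.
From January 1, 1927 to December 31, 1927 is 365 days inclusive.
365 = 7 × 52 + 1, so there are 52 full weeks plus 1 extra day.
Each full week contributes 5 weekdays (Mon–Fri): 52 × 5 = 260.
The 1 extra day is Sat — none qualify.
Total: 260 + 0 = 260.

260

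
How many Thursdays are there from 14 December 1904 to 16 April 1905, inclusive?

18

14 December 1904 is a Wednesday.
From 14 December 1904 to 16 April 1905 is 124 days inclusive.
124 = 7 × 17 + 5, so there are 17 full weeks plus 5 extra days.
Each full week contributes one Thursday: 17 so far.
The 5 extra days are Wednesday, Thursday, Friday, Saturday, Sunday — 1 of them qualifies.
Total: 17 + 1 = 18.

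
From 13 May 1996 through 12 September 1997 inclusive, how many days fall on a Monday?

70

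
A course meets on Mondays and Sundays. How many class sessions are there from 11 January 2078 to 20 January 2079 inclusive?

106

11 January 2078 is a Tuesday.
The range spans 375 days (inclusive of both endpoints).
375 = 7 × 53 + 4, so there are 53 full weeks plus 4 extra days.
Each full week contributes 2 days from the set (Mon, Sun): 53 × 2 = 106.
The 4 extra days are Tue, Wed, Thu, Fri — none qualify.
Total: 106 + 0 = 106.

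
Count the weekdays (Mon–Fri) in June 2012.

21

1 June 2012 is a Friday.
From 1 June 2012 to 30 June 2012 is 30 days inclusive.
30 = 7 × 4 + 2, so there are 4 full weeks plus 2 extra days.
Each full week contributes 5 weekdays (Mon–Fri): 4 × 5 = 20.
The 2 extra days are Fri, Sat — 1 of them qualifies.
Total: 20 + 1 = 21.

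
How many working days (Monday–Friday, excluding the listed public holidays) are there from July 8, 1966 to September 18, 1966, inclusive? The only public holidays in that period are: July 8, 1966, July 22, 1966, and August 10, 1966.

July 8, 1966 is a Friday.
That's 73 days from start to end, counting both.
73 = 7 × 10 + 3, so there are 10 full weeks plus 3 extra days.
Each full week contributes 5 weekdays (Mon–Fri): 10 × 5 = 50.
The 3 extra days are Friday, Saturday, Sunday — 1 of them qualifies.
Total: 50 + 1 = 51.
Holidays: July 8, 1966 (Fri); July 22, 1966 (Fri); August 10, 1966 (Wed).
All 3 holidays fall on weekdays, so subtract 3.
Business days: 51 − 3 = 48.

48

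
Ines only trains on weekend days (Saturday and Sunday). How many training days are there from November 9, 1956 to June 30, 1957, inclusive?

68

November 9, 1956 is a Friday.
That's 234 days from start to end, counting both.
234 = 7 × 33 + 3, so there are 33 full weeks plus 3 extra days.
Each full week contributes 2 weekend days (Sat, Sun): 33 × 2 = 66.
The 3 extra days are Friday, Saturday, Sunday — 2 of them qualify.
Total: 66 + 2 = 68.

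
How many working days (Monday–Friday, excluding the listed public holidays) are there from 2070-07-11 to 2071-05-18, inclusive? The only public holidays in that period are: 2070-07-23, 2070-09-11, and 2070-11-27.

219

2070-07-11 is a Friday.
The range spans 312 days (inclusive of both endpoints).
312 = 7 × 44 + 4, so there are 44 full weeks plus 4 extra days.
Each full week contributes 5 weekdays (Mon–Fri): 44 × 5 = 220.
The 4 extra days are Friday, Saturday, Sunday, Monday — 2 of them qualify.
Total: 220 + 2 = 222.
Holidays: 2070-07-23 (Wed); 2070-09-11 (Thu); 2070-11-27 (Thu).
All 3 holidays fall on weekdays, so subtract 3.
Business days: 222 − 3 = 219.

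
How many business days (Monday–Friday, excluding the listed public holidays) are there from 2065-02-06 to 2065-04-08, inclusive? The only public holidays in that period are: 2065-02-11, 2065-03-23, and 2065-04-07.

41 business days

2065-02-06 is a Friday.
From 2065-02-06 to 2065-04-08 is 62 days inclusive.
62 = 7 × 8 + 6, so there are 8 full weeks plus 6 extra days.
Each full week contributes 5 weekdays (Mon–Fri): 8 × 5 = 40.
The 6 extra days are Friday, Saturday, Sunday, Monday, Tuesday, Wednesday — 4 of them qualify.
Total: 40 + 4 = 44.
Holidays: 2065-02-11 (Wed); 2065-03-23 (Mon); 2065-04-07 (Tue).
All 3 holidays fall on weekdays, so subtract 3.
Business days: 44 − 3 = 41.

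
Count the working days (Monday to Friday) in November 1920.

1 November 1920 is a Monday.
From 1 November 1920 to 30 November 1920 is 30 days inclusive.
30 = 7 × 4 + 2, so there are 4 full weeks plus 2 extra days.
Each full week contributes 5 weekdays (Mon–Fri): 4 × 5 = 20.
The 2 extra days are Mon, Tue — 2 of them qualify.
Total: 20 + 2 = 22.

22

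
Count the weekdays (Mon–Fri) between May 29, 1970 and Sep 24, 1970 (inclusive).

May 29, 1970 is a Friday.
From May 29, 1970 to Sep 24, 1970 is 119 days inclusive.
119 = 7 × 17, so the span is exactly 17 full weeks.
Each full week contributes 5 weekdays (Mon–Fri): 17 × 5 = 85.

85 weekdays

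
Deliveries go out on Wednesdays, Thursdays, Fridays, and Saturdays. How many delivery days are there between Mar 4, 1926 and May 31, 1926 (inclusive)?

51

Mar 4, 1926 is a Thursday.
From Mar 4, 1926 to May 31, 1926 is 89 days inclusive.
89 = 7 × 12 + 5, so there are 12 full weeks plus 5 extra days.
Each full week contributes 4 days from the set (Wed, Thu, Fri, Sat): 12 × 4 = 48.
The 5 extra days are Thursday, Friday, Saturday, Sunday, Monday — 3 of them qualify.
Total: 48 + 3 = 51.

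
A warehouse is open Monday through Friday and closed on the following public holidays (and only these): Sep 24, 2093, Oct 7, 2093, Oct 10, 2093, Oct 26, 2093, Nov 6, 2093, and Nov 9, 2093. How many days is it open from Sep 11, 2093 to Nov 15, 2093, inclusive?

Sep 11, 2093 is a Friday.
That's 66 days from start to end, counting both.
66 = 7 × 9 + 3, so there are 9 full weeks plus 3 extra days.
Each full week contributes 5 weekdays (Mon–Fri): 9 × 5 = 45.
The 3 extra days are Fri, Sat, Sun — 1 of them qualifies.
Total: 45 + 1 = 46.
Holidays: Sep 24, 2093 (Thu); Oct 7, 2093 (Wed); Oct 10, 2093 (Sat); Oct 26, 2093 (Mon); Nov 6, 2093 (Fri); Nov 9, 2093 (Mon).
5 of the 6 holidays fall on weekdays; the rest are weekends and were already excluded.
Business days: 46 − 5 = 41.

41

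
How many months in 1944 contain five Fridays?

4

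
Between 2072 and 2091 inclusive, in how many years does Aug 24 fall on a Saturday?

3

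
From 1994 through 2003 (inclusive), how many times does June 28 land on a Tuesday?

Day of week of June 28 in each year:
1994: Tue ✓, 1995: Wed, 1996: Fri, 1997: Sat, 1998: Sun, 1999: Mon, 2000: Wed, 2001: Thu, 2002: Fri, 2003: Sat
Tuesdays: 1994.

1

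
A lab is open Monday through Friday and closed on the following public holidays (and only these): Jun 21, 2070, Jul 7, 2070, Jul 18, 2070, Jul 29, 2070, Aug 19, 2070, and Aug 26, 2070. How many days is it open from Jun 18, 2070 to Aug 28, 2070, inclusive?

Jun 18, 2070 is a Wednesday.
That's 72 days from start to end, counting both.
72 = 7 × 10 + 2, so there are 10 full weeks plus 2 extra days.
Each full week contributes 5 weekdays (Mon–Fri): 10 × 5 = 50.
The 2 extra days are Wed, Thu — 2 of them qualify.
Total: 50 + 2 = 52.
Holidays: Jun 21, 2070 (Sat); Jul 7, 2070 (Mon); Jul 18, 2070 (Fri); Jul 29, 2070 (Tue); Aug 19, 2070 (Tue); Aug 26, 2070 (Tue).
5 of the 6 holidays fall on weekdays; the rest are weekends and were already excluded.
Business days: 52 − 5 = 47.

47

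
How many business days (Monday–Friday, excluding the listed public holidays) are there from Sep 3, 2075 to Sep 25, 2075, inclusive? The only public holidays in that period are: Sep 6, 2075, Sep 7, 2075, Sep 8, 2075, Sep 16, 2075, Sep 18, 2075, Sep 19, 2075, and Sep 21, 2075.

13

Sep 3, 2075 is a Tuesday.
The range spans 23 days (inclusive of both endpoints).
23 = 7 × 3 + 2, so there are 3 full weeks plus 2 extra days.
Each full week contributes 5 weekdays (Mon–Fri): 3 × 5 = 15.
The 2 extra days are Tuesday, Wednesday — 2 of them qualify.
Total: 15 + 2 = 17.
Holidays: Sep 6, 2075 (Fri); Sep 7, 2075 (Sat); Sep 8, 2075 (Sun); Sep 16, 2075 (Mon); Sep 18, 2075 (Wed); Sep 19, 2075 (Thu); Sep 21, 2075 (Sat).
4 of the 7 holidays fall on weekdays; the rest are weekends and were already excluded.
Business days: 17 − 4 = 13.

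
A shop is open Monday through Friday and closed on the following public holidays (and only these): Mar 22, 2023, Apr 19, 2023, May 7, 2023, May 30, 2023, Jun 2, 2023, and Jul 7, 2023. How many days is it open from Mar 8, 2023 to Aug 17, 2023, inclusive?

Mar 8, 2023 is a Wednesday.
The range spans 163 days (inclusive of both endpoints).
163 = 7 × 23 + 2, so there are 23 full weeks plus 2 extra days.
Each full week contributes 5 weekdays (Mon–Fri): 23 × 5 = 115.
The 2 extra days are Wednesday, Thursday — 2 of them qualify.
Total: 115 + 2 = 117.
Holidays: Mar 22, 2023 (Wed); Apr 19, 2023 (Wed); May 7, 2023 (Sun); May 30, 2023 (Tue); Jun 2, 2023 (Fri); Jul 7, 2023 (Fri).
5 of the 6 holidays fall on weekdays; the rest are weekends and were already excluded.
Business days: 117 − 5 = 112.

112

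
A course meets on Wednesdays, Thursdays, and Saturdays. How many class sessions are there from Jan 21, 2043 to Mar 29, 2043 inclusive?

30

Jan 21, 2043 is a Wednesday.
The range spans 68 days (inclusive of both endpoints).
68 = 7 × 9 + 5, so there are 9 full weeks plus 5 extra days.
Each full week contributes 3 days from the set (Wed, Thu, Sat): 9 × 3 = 27.
The 5 extra days are Wed, Thu, Fri, Sat, Sun — 3 of them qualify.
Total: 27 + 3 = 30.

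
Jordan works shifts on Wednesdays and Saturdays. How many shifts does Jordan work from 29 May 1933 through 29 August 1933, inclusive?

26

29 May 1933 is a Monday.
From 29 May 1933 to 29 August 1933 is 93 days inclusive.
93 = 7 × 13 + 2, so there are 13 full weeks plus 2 extra days.
Each full week contributes 2 days from the set (Wed, Sat): 13 × 2 = 26.
The 2 extra days are Mon, Tue — none qualify.
Total: 26 + 0 = 26.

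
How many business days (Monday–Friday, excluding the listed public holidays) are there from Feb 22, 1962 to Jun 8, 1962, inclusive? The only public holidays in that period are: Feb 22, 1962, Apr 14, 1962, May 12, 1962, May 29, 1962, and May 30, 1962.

74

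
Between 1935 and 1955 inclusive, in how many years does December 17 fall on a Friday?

4

Day of week of December 17 in each year:
1935: Tue, 1936: Thu, 1937: Fri ✓, 1938: Sat, 1939: Sun, 1940: Tue, 1941: Wed, 1942: Thu, 1943: Fri ✓, 1944: Sun, 1945: Mon, 1946: Tue, 1947: Wed, 1948: Fri ✓, 1949: Sat, 1950: Sun, 1951: Mon, 1952: Wed, 1953: Thu, 1954: Fri ✓, 1955: Sat
Fridays: 1937, 1943, 1948, 1954.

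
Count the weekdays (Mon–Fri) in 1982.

1982-01-01 is a Friday.
That's 365 days from start to end, counting both.
365 = 7 × 52 + 1, so there are 52 full weeks plus 1 extra day.
Each full week contributes 5 weekdays (Mon–Fri): 52 × 5 = 260.
The 1 extra day is Friday — 1 of them qualifies.
Total: 260 + 1 = 261.

261 weekdays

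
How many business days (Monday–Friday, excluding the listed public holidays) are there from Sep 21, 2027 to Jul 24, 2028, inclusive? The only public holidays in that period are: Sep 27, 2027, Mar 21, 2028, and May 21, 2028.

218

Sep 21, 2027 is a Tuesday.
That's 308 days from start to end, counting both.
308 = 7 × 44, so the span is exactly 44 full weeks.
Each full week contributes 5 weekdays (Mon–Fri): 44 × 5 = 220.
Total: 220.
Holidays: Sep 27, 2027 (Mon); Mar 21, 2028 (Tue); May 21, 2028 (Sun).
2 of the 3 holidays fall on weekdays; the rest are weekends and were already excluded.
Business days: 220 − 2 = 218.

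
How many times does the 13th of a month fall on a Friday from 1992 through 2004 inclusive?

Friday-the-13ths by year:
1992: Mar, Nov
1993: Aug
1994: May
1995: Jan, Oct
1996: Sep, Dec
1997: Jun
1998: Feb, Mar, Nov
1999: Aug
2000: Oct
2001: Apr, Jul
2002: Sep, Dec
2003: Jun
2004: Feb, Aug

21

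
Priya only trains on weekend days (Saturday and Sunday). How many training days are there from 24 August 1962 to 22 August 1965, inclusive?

314

24 August 1962 is a Friday.
That's 1095 days from start to end, counting both.
1095 = 7 × 156 + 3, so there are 156 full weeks plus 3 extra days.
Each full week contributes 2 weekend days (Sat, Sun): 156 × 2 = 312.
The 3 extra days are Fri, Sat, Sun — 2 of them qualify.
Total: 312 + 2 = 314.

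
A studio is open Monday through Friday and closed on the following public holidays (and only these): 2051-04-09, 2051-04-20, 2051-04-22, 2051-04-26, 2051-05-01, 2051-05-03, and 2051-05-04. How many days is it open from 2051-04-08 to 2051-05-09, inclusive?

2051-04-08 is a Saturday.
From 2051-04-08 to 2051-05-09 is 32 days inclusive.
32 = 7 × 4 + 4, so there are 4 full weeks plus 4 extra days.
Each full week contributes 5 weekdays (Mon–Fri): 4 × 5 = 20.
The 4 extra days are Saturday, Sunday, Monday, Tuesday — 2 of them qualify.
Total: 20 + 2 = 22.
Holidays: 2051-04-09 (Sun); 2051-04-20 (Thu); 2051-04-22 (Sat); 2051-04-26 (Wed); 2051-05-01 (Mon); 2051-05-03 (Wed); 2051-05-04 (Thu).
5 of the 7 holidays fall on weekdays; the rest are weekends and were already excluded.
Business days: 22 − 5 = 17.

17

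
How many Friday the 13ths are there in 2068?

The 13th falls on a Friday when the month's 13th has weekday Fri.
Jan 13 is Fri ✓; Feb 13 is Mon; Mar 13 is Tue; Apr 13 is Fri ✓; May 13 is Sun; Jun 13 is Wed; Jul 13 is Fri ✓; Aug 13 is Mon; Sep 13 is Thu; Oct 13 is Sat; Nov 13 is Tue; Dec 13 is Thu.
Friday the 13ths: Jan, Apr, Jul.

3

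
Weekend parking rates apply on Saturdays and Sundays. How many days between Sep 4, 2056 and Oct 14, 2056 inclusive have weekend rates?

11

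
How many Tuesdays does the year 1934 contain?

52

January 1, 1934 is a Monday.
That's 365 days from start to end, counting both.
365 = 7 × 52 + 1, so there are 52 full weeks plus 1 extra day.
Each full week contributes one Tuesday: 52 so far.
The 1 extra day is Mon — none qualify.
Total: 52 + 0 = 52.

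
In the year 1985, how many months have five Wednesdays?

A month has five Wednesdays exactly when Wednesday falls within its first (length − 28) days.
Jan: 31 days, starts Tue → 5 of Tue, Wed, Thu ✓
Feb: 28 days, starts Fri → 5 of (none)
Mar: 31 days, starts Fri → 5 of Fri, Sat, Sun
Apr: 30 days, starts Mon → 5 of Mon, Tue
May: 31 days, starts Wed → 5 of Wed, Thu, Fri ✓
Jun: 30 days, starts Sat → 5 of Sat, Sun
Jul: 31 days, starts Mon → 5 of Mon, Tue, Wed ✓
Aug: 31 days, starts Thu → 5 of Thu, Fri, Sat
Sep: 30 days, starts Sun → 5 of Sun, Mon
Oct: 31 days, starts Tue → 5 of Tue, Wed, Thu ✓
Nov: 30 days, starts Fri → 5 of Fri, Sat
Dec: 31 days, starts Sun → 5 of Sun, Mon, Tue
Months with five Wednesdays: Jan, May, Jul, Oct.

4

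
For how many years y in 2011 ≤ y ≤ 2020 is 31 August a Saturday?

Day of week of August 31 in each year:
2011: Wed, 2012: Fri, 2013: Sat ✓, 2014: Sun, 2015: Mon, 2016: Wed, 2017: Thu, 2018: Fri, 2019: Sat ✓, 2020: Mon
Saturdays: 2013, 2019.

2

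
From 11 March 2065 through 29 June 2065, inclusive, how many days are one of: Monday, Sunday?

32

11 March 2065 is a Wednesday.
The range spans 111 days (inclusive of both endpoints).
111 = 7 × 15 + 6, so there are 15 full weeks plus 6 extra days.
Each full week contributes 2 days from the set (Mon, Sun): 15 × 2 = 30.
The 6 extra days are Wed, Thu, Fri, Sat, Sun, Mon — 2 of them qualify.
Total: 30 + 2 = 32.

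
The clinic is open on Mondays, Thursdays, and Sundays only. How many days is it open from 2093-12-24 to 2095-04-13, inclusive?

2093-12-24 is a Thursday.
From 2093-12-24 to 2095-04-13 is 476 days inclusive.
476 = 7 × 68, so the span is exactly 68 full weeks.
Each full week contributes 3 days from the set (Mon, Thu, Sun): 68 × 3 = 204.
Total: 204.

204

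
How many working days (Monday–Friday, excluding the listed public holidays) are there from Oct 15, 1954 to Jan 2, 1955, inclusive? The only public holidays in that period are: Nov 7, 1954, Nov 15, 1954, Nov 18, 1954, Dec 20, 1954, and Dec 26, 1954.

53 working days

Oct 15, 1954 is a Friday.
From Oct 15, 1954 to Jan 2, 1955 is 80 days inclusive.
80 = 7 × 11 + 3, so there are 11 full weeks plus 3 extra days.
Each full week contributes 5 weekdays (Mon–Fri): 11 × 5 = 55.
The 3 extra days are Friday, Saturday, Sunday — 1 of them qualifies.
Total: 55 + 1 = 56.
Holidays: Nov 7, 1954 (Sun); Nov 15, 1954 (Mon); Nov 18, 1954 (Thu); Dec 20, 1954 (Mon); Dec 26, 1954 (Sun).
3 of the 5 holidays fall on weekdays; the rest are weekends and were already excluded.
Business days: 56 − 3 = 53.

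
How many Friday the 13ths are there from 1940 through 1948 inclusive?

15

Friday-the-13ths by year:
1940: Sep, Dec
1941: Jun
1942: Feb, Mar, Nov
1943: Aug
1944: Oct
1945: Apr, Jul
1946: Sep, Dec
1947: Jun
1948: Feb, Aug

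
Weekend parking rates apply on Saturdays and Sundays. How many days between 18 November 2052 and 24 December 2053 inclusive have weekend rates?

18 November 2052 is a Monday.
The range spans 402 days (inclusive of both endpoints).
402 = 7 × 57 + 3, so there are 57 full weeks plus 3 extra days.
Each full week contributes 2 weekend days (Sat, Sun): 57 × 2 = 114.
The 3 extra days are Mon, Tue, Wed — none qualify.
Total: 114 + 0 = 114.

114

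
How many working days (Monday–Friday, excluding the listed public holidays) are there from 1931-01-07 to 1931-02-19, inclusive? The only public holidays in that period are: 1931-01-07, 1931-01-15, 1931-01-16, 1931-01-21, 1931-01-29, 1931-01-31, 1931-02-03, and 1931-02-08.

1931-01-07 is a Wednesday.
From 1931-01-07 to 1931-02-19 is 44 days inclusive.
44 = 7 × 6 + 2, so there are 6 full weeks plus 2 extra days.
Each full week contributes 5 weekdays (Mon–Fri): 6 × 5 = 30.
The 2 extra days are Wed, Thu — 2 of them qualify.
Total: 30 + 2 = 32.
Holidays: 1931-01-07 (Wed); 1931-01-15 (Thu); 1931-01-16 (Fri); 1931-01-21 (Wed); 1931-01-29 (Thu); 1931-01-31 (Sat); 1931-02-03 (Tue); 1931-02-08 (Sun).
6 of the 8 holidays fall on weekdays; the rest are weekends and were already excluded.
Business days: 32 − 6 = 26.

26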